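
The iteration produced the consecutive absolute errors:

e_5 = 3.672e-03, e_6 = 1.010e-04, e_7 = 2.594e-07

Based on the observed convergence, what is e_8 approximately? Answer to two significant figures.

1.3e-11

First estimate the order: p ≈ ln(e_7/e_6) / ln(e_6/e_5) = ln(2.594e-07/1.010e-04)/ln(1.010e-04/3.672e-03) = ln(0.00256832)/ln(0.0275054) ≈ 1.6599.
Then e_8 ≈ e_7·(e_7/e_6)^p = 2.594e-07·(0.00256832)^1.6599 = 2.594e-07·5.01507e-05 ≈ 1.301e-11.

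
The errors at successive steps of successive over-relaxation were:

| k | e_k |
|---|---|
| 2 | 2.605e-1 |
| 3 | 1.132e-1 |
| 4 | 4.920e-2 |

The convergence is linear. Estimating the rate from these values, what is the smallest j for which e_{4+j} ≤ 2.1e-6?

Rate ρ ≈ e_4/e_3 = 4.920e-2/1.132e-1 = 0.4346.
After j more steps, e_{4+j} ≈ 4.920e-2·ρ^j; need ρ^j ≤ 2.1e-6/4.920e-2 = 4.26829e-05.
j ≥ ln(4.26829e-05)/ln(0.4346) = -10.0617/-0.83333 = 12.074.
So 13 more iterations are needed.

13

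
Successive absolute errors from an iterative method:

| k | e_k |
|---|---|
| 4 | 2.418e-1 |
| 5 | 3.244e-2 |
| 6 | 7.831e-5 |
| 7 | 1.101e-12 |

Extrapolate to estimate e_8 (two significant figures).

First estimate the order: p ≈ ln(e_7/e_6) / ln(e_6/e_5) = ln(1.101e-12/7.831e-5)/ln(7.831e-5/3.244e-2) = ln(1.40595e-08)/ln(0.002414) ≈ 3.0001.
Then e_8 ≈ e_7·(e_7/e_6)^p = 1.101e-12·(1.40595e-08)^3.0001 = 1.101e-12·2.77411e-24 ≈ 3.054e-36.

3.1e-36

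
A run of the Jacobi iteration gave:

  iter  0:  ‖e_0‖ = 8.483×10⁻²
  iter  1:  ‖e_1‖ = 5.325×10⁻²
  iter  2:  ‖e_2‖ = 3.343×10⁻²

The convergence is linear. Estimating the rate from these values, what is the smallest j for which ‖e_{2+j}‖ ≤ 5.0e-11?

44

Rate ρ ≈ ‖e_2‖/‖e_1‖ = 3.343×10⁻²/5.325×10⁻² = 0.6278.
After j more steps, ‖e_{2+j}‖ ≈ 3.343×10⁻²·ρ^j; need ρ^j ≤ 5.0e-11/3.343×10⁻² = 1.49566e-09.
j ≥ ln(1.49566e-09)/ln(0.6278) = -20.3207/-0.46553 = 43.651.
So 44 more iterations are needed.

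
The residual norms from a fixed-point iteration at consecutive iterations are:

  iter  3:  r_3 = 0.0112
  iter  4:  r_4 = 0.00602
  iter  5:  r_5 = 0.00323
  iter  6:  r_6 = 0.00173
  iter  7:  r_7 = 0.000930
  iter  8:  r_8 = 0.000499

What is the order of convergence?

1

Consecutive ratios: r_8/r_7 = 0.000499/0.000930 = 0.536559, r_7/r_6 = 0.000930/0.00173 = 0.537572.
p ≈ ln(0.536559)/ln(0.537572) = -0.6226/-0.6207 ≈ 1.00.
So the convergence is linear (order 1).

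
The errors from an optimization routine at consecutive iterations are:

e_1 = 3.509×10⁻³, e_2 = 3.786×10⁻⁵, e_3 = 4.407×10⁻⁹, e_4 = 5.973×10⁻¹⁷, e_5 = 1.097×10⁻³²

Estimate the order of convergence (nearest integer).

Consecutive ratios: e_5/e_4 = 1.097×10⁻³²/5.973×10⁻¹⁷ = 1.8366e-16, e_4/e_3 = 5.973×10⁻¹⁷/4.407×10⁻⁹ = 1.35534e-08.
p ≈ ln(1.8366e-16)/ln(1.35534e-08) = -36.2334/-18.1166 ≈ 2.00.
So the convergence is quadratic (order 2).

2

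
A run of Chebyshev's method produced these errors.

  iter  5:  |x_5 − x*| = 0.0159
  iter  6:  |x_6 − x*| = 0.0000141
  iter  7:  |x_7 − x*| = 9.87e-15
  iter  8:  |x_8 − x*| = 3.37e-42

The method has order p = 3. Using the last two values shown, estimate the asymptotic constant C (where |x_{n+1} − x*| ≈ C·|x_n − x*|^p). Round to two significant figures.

C ≈ |x_8 − x*| / |x_7 − x*|^3
  = 3.37e-42 / (9.87e-15)^3
  = 3.37e-42 / 9.61505e-43 ≈ 3.5049

3.5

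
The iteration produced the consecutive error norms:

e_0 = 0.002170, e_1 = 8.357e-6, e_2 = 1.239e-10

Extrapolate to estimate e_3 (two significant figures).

2.7e-20

First estimate the order: p ≈ ln(e_2/e_1) / ln(e_1/e_0) = ln(1.239e-10/8.357e-6)/ln(8.357e-6/0.002170) = ln(1.48259e-05)/ln(0.00385115) ≈ 2.0001.
Then e_3 ≈ e_2·(e_2/e_1)^p = 1.239e-10·(1.48259e-05)^2.0001 = 1.239e-10·2.19563e-10 ≈ 2.72e-20.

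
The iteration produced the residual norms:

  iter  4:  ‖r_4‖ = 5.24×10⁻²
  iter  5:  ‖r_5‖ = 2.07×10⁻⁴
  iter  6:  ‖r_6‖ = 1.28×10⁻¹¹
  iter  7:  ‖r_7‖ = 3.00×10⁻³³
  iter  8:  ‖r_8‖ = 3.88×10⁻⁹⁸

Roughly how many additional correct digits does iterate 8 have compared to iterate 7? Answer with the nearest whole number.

Digits gained ≈ log₁₀(‖r_7‖/‖r_8‖) = log₁₀(3.00×10⁻³³/3.88×10⁻⁹⁸) = log₁₀(7.73196e+64) ≈ 64.888.

65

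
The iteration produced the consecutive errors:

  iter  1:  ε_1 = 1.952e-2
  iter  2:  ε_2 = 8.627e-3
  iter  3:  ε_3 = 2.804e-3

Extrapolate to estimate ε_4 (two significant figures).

First estimate the order: p ≈ ln(ε_3/ε_2) / ln(ε_2/ε_1) = ln(2.804e-3/8.627e-3)/ln(8.627e-3/1.952e-2) = ln(0.325026)/ln(0.441957) ≈ 1.3764.
Then ε_4 ≈ ε_3·(ε_3/ε_2)^p = 2.804e-3·(0.325026)^1.3764 = 2.804e-3·0.212914 ≈ 0.000597.

6.0e-4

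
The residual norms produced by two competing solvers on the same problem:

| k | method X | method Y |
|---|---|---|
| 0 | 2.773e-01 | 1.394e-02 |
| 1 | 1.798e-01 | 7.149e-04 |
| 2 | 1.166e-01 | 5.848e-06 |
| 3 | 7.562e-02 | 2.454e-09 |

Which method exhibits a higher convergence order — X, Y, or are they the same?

Method X: p ≈ ln(7.562e-02/1.166e-01)/ln(1.166e-01/1.798e-01) ≈ 1.00.
Method Y: p ≈ ln(2.454e-09/5.848e-06)/ln(5.848e-06/7.149e-04) ≈ 1.62.
Method Y has the higher order (≈1.6 vs ≈1.0).

Y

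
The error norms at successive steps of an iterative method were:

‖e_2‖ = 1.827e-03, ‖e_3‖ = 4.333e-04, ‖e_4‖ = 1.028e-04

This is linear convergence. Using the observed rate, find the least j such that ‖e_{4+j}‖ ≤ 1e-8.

Rate ρ ≈ ‖e_4‖/‖e_3‖ = 1.028e-04/4.333e-04 = 0.2372.
After j more steps, ‖e_{4+j}‖ ≈ 1.028e-04·ρ^j; need ρ^j ≤ 1e-8/1.028e-04 = 9.72763e-05.
j ≥ ln(9.72763e-05)/ln(0.2372) = -9.2380/-1.43885 = 6.420.
So 7 more iterations are needed.

7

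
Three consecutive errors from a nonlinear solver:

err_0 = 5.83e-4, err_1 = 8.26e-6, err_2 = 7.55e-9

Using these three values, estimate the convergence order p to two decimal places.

p ≈ ln(err_2/err_1) / ln(err_1/err_0)
  = ln(7.55e-9/8.26e-6) / ln(8.26e-6/5.83e-4)
  = ln(0.000914044) / ln(0.0141681)
  = -6.99763 / -4.25676 ≈ 1.64389

1.64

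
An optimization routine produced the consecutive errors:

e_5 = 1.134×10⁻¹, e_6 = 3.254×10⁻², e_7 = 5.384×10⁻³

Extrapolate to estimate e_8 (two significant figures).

First estimate the order: p ≈ ln(e_7/e_6) / ln(e_6/e_5) = ln(5.384×10⁻³/3.254×10⁻²)/ln(3.254×10⁻²/1.134×10⁻¹) = ln(0.165458)/ln(0.286949) ≈ 1.4410.
Then e_8 ≈ e_7·(e_7/e_6)^p = 5.384×10⁻³·(0.165458)^1.4410 = 5.384×10⁻³·0.0748392 ≈ 0.0004029.

4.0e-4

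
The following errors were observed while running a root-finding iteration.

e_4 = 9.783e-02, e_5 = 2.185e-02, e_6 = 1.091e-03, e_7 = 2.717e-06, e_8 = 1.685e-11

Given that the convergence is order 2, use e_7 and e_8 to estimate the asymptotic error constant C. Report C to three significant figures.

C ≈ e_8 / e_7^2
  = 1.685e-11 / (2.717e-06)^2
  = 1.685e-11 / 7.38209e-12 ≈ 2.2826

2.28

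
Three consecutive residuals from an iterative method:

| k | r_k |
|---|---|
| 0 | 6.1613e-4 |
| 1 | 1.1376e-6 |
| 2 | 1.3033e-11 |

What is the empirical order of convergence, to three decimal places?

1.807

p ≈ ln(r_2/r_1) / ln(r_1/r_0)
  = ln(1.3033e-11/1.1376e-6) / ln(1.1376e-6/6.1613e-4)
  = ln(1.14566e-05) / ln(0.00184636)
  = -11.376945 / -6.294539 ≈ 1.807431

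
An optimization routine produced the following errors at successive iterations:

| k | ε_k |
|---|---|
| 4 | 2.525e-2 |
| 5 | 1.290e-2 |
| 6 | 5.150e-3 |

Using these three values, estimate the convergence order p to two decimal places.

p ≈ ln(ε_6/ε_5) / ln(ε_5/ε_4)
  = ln(5.150e-3/1.290e-2) / ln(1.290e-2/2.525e-2)
  = ln(0.399225) / ln(0.510891)
  = -0.91823 / -0.67160 ≈ 1.36723

1.37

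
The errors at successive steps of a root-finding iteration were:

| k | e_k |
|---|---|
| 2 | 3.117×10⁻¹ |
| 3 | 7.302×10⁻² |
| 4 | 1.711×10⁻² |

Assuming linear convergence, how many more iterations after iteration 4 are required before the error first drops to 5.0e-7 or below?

8

Rate ρ ≈ e_4/e_3 = 1.711×10⁻²/7.302×10⁻² = 0.2343.
After j more steps, e_{4+j} ≈ 1.711×10⁻²·ρ^j; need ρ^j ≤ 5.0e-7/1.711×10⁻² = 2.92227e-05.
j ≥ ln(2.92227e-05)/ln(0.2343) = -10.4406/-1.45115 = 7.195.
So 8 more iterations are needed.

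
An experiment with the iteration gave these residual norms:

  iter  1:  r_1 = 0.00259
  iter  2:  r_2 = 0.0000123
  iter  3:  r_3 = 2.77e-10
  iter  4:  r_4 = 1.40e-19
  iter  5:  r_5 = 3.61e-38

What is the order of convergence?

Consecutive ratios: r_5/r_4 = 3.61e-38/1.40e-19 = 2.57857e-19, r_4/r_3 = 1.40e-19/2.77e-10 = 5.05415e-10.
p ≈ ln(2.57857e-19)/ln(5.05415e-10) = -42.8019/-21.4056 ≈ 2.00.
So the convergence is quadratic (order 2).

2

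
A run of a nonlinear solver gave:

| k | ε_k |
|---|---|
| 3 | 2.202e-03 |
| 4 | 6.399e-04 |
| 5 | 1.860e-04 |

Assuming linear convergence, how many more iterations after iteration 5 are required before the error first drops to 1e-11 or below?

14

Rate ρ ≈ ε_5/ε_4 = 1.860e-04/6.399e-04 = 0.2907.
After j more steps, ε_{5+j} ≈ 1.860e-04·ρ^j; need ρ^j ≤ 1e-11/1.860e-04 = 5.37634e-08.
j ≥ ln(5.37634e-08)/ln(0.2907) = -16.7387/-1.23546 = 13.549.
So 14 more iterations are needed.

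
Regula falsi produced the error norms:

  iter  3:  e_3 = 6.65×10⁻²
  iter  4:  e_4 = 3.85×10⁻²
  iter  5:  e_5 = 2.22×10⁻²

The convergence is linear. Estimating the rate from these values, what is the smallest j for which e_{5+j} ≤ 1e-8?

27

Rate ρ ≈ e_5/e_4 = 2.22×10⁻²/3.85×10⁻² = 0.5766.
After j more steps, e_{5+j} ≈ 2.22×10⁻²·ρ^j; need ρ^j ≤ 1e-8/2.22×10⁻² = 4.5045e-07.
j ≥ ln(4.5045e-07)/ln(0.5766) = -14.6130/-0.55061 = 26.540.
So 27 more iterations are needed.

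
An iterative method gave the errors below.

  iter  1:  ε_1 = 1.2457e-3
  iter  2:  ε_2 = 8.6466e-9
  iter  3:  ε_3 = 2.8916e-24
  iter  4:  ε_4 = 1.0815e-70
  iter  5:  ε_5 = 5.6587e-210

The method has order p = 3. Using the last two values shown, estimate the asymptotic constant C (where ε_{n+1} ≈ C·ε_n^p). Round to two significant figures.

4.5

C ≈ ε_5 / ε_4^3
  = 5.6587e-210 / (1.0815e-70)^3
  = 5.6587e-210 / 1.26497e-210 ≈ 4.4734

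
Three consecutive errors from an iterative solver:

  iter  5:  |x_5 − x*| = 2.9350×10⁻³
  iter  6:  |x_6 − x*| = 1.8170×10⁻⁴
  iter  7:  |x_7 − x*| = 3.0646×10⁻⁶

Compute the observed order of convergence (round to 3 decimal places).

p ≈ ln(|x_7 − x*|/|x_6 − x*|) / ln(|x_6 − x*|/|x_5 − x*|)
  = ln(3.0646×10⁻⁶/1.8170×10⁻⁴) / ln(1.8170×10⁻⁴/2.9350×10⁻³)
  = ln(0.0168663) / ln(0.061908)
  = -4.082438 / -2.782106 ≈ 1.467391

1.467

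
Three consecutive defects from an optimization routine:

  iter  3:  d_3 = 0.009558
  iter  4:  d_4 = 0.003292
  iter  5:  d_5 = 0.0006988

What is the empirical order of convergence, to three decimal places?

p ≈ ln(d_5/d_4) / ln(d_4/d_3)
  = ln(0.0006988/0.003292) / ln(0.003292/0.009558)
  = ln(0.212272) / ln(0.344424)
  = -1.549887 / -1.065882 ≈ 1.454089

1.454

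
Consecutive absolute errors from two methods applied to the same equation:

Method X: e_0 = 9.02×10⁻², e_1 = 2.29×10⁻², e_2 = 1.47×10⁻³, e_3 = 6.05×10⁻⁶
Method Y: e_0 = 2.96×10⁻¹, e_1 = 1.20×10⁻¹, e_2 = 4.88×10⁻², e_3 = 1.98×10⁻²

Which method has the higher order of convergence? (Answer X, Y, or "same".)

X

Method X: p ≈ ln(6.05×10⁻⁶/1.47×10⁻³)/ln(1.47×10⁻³/2.29×10⁻²) ≈ 2.00.
Method Y: p ≈ ln(1.98×10⁻²/4.88×10⁻²)/ln(4.88×10⁻²/1.20×10⁻¹) ≈ 1.00.
Method X has the higher order (≈2.0 vs ≈1.0).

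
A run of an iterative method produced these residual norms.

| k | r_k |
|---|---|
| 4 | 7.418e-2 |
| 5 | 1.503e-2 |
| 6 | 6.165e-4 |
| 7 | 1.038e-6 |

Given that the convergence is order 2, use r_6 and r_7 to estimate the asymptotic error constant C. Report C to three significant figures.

2.73

C ≈ r_7 / r_6^2
  = 1.038e-6 / (6.165e-4)^2
  = 1.038e-6 / 3.80072e-07 ≈ 2.7311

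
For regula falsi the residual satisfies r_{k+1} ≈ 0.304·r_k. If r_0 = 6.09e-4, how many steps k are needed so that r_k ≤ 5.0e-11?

14

After k steps, r_k ≈ 6.09e-4·0.304^k.
Need 0.304^k ≤ 5.0e-11/6.09e-4 = 8.21018e-08.
k ≥ ln(8.21018e-08)/ln(0.304) = -16.3153/-1.19073 = 13.702.
Smallest integer k = 14.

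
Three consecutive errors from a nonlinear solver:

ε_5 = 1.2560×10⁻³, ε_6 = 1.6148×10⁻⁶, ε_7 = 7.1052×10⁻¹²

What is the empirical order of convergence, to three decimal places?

p ≈ ln(ε_7/ε_6) / ln(ε_6/ε_5)
  = ln(7.1052×10⁻¹²/1.6148×10⁻⁶) / ln(1.6148×10⁻⁶/1.2560×10⁻³)
  = ln(4.40005e-06) / ln(0.00128567)
  = -12.333895 / -6.656475 ≈ 1.852917

1.853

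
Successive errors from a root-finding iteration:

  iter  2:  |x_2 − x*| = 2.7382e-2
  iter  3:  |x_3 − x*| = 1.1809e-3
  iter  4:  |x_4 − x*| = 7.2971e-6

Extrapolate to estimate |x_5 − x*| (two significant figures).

First estimate the order: p ≈ ln(|x_4 − x*|/|x_3 − x*|) / ln(|x_3 − x*|/|x_2 − x*|) = ln(7.2971e-6/1.1809e-3)/ln(1.1809e-3/2.7382e-2) = ln(0.00617927)/ln(0.0431269) ≈ 1.6181.
Then |x_5 − x*| ≈ |x_4 − x*|·(|x_4 − x*|/|x_3 − x*|)^p = 7.2971e-6·(0.00617927)^1.6181 = 7.2971e-6·0.000266388 ≈ 1.944e-09.

1.9e-9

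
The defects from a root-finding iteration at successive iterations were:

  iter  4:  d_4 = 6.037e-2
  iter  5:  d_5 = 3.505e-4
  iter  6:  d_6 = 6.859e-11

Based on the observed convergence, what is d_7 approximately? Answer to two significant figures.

5.1e-31

First estimate the order: p ≈ ln(d_6/d_5) / ln(d_5/d_4) = ln(6.859e-11/3.505e-4)/ln(3.505e-4/6.037e-2) = ln(1.95692e-07)/ln(0.00580586) ≈ 3.0000.
Then d_7 ≈ d_6·(d_6/d_5)^p = 6.859e-11·(1.95692e-07)^3.0000 = 6.859e-11·7.4941e-21 ≈ 5.14e-31.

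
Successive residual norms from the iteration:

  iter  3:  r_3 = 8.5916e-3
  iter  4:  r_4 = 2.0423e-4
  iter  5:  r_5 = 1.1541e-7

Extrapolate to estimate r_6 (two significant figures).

First estimate the order: p ≈ ln(r_5/r_4) / ln(r_4/r_3) = ln(1.1541e-7/2.0423e-4)/ln(2.0423e-4/8.5916e-3) = ln(0.000565098)/ln(0.0237709) ≈ 2.0000.
Then r_6 ≈ r_5·(r_5/r_4)^p = 1.1541e-7·(0.000565098)^2.0000 = 1.1541e-7·3.19336e-07 ≈ 3.685e-14.

3.7e-14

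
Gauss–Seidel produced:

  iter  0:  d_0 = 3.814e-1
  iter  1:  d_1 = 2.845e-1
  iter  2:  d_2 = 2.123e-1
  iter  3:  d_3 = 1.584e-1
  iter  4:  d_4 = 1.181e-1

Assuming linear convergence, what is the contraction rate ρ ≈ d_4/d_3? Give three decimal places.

0.746

ρ ≈ d_4/d_3 = 1.181e-1/1.584e-1 = 0.74558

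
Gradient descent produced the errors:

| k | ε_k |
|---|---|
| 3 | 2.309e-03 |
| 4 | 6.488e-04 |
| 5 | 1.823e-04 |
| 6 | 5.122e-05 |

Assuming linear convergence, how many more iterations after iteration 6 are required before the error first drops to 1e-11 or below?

13

Rate ρ ≈ ε_6/ε_5 = 5.122e-05/1.823e-04 = 0.2810.
After j more steps, ε_{6+j} ≈ 5.122e-05·ρ^j; need ρ^j ≤ 1e-11/5.122e-05 = 1.95236e-07.
j ≥ ln(1.95236e-07)/ln(0.2810) = -15.4491/-1.26940 = 12.170.
So 13 more iterations are needed.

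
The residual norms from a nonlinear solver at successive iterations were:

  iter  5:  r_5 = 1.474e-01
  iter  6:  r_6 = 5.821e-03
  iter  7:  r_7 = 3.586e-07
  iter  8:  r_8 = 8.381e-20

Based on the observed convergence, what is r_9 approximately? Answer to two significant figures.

1.1e-57

First estimate the order: p ≈ ln(r_8/r_7) / ln(r_7/r_6) = ln(8.381e-20/3.586e-07)/ln(3.586e-07/5.821e-03) = ln(2.33714e-13)/ln(6.16045e-05) ≈ 3.0000.
Then r_9 ≈ r_8·(r_8/r_7)^p = 8.381e-20·(2.33714e-13)^3.0000 = 8.381e-20·1.2766e-38 ≈ 1.07e-57.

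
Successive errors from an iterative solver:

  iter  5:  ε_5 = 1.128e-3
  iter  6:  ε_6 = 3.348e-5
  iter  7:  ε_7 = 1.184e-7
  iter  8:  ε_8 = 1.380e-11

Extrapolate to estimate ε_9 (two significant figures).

6.7e-18

First estimate the order: p ≈ ln(ε_8/ε_7) / ln(ε_7/ε_6) = ln(1.380e-11/1.184e-7)/ln(1.184e-7/3.348e-5) = ln(0.000116554)/ln(0.00353644) ≈ 1.6046.
Then ε_9 ≈ ε_8·(ε_8/ε_7)^p = 1.380e-11·(0.000116554)^1.6046 = 1.380e-11·4.87921e-07 ≈ 6.733e-18.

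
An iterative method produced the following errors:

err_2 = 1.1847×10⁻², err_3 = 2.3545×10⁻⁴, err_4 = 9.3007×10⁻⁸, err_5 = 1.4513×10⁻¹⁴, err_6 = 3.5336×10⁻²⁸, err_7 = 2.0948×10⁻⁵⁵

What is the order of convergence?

Consecutive ratios: err_7/err_6 = 2.0948×10⁻⁵⁵/3.5336×10⁻²⁸ = 5.92823e-28, err_6/err_5 = 3.5336×10⁻²⁸/1.4513×10⁻¹⁴ = 2.43478e-14.
p ≈ ln(5.92823e-28)/ln(2.43478e-14) = -62.6927/-31.3463 ≈ 2.00.
So the convergence is quadratic (order 2).

2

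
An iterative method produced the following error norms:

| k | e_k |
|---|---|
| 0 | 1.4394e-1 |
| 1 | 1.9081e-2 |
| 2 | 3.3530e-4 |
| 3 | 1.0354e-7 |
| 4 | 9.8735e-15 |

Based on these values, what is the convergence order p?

2

Consecutive ratios: e_4/e_3 = 9.8735e-15/1.0354e-7 = 9.53593e-08, e_3/e_2 = 1.0354e-7/3.3530e-4 = 0.000308798.
p ≈ ln(9.53593e-08)/ln(0.000308798) = -16.1656/-8.0828 ≈ 2.00.
So the convergence is quadratic (order 2).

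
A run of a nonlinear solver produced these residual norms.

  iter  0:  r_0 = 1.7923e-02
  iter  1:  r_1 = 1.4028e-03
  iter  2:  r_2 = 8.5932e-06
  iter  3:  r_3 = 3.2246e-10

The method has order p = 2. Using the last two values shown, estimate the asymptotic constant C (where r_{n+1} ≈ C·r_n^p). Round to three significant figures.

C ≈ r_3 / r_2^2
  = 3.2246e-10 / (8.5932e-06)^2
  = 3.2246e-10 / 7.38431e-11 ≈ 4.3668

4.37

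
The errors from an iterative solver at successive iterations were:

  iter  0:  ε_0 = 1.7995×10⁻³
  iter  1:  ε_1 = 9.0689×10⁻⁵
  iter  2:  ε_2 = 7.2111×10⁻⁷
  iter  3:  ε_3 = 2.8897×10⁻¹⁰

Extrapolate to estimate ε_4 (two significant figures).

9.2e-16

First estimate the order: p ≈ ln(ε_3/ε_2) / ln(ε_2/ε_1) = ln(2.8897×10⁻¹⁰/7.2111×10⁻⁷)/ln(7.2111×10⁻⁷/9.0689×10⁻⁵) = ln(0.000400729)/ln(0.00795146) ≈ 1.6180.
Then ε_4 ≈ ε_3·(ε_3/ε_2)^p = 2.8897×10⁻¹⁰·(0.000400729)^1.6180 = 2.8897×10⁻¹⁰·3.18722e-06 ≈ 9.21e-16.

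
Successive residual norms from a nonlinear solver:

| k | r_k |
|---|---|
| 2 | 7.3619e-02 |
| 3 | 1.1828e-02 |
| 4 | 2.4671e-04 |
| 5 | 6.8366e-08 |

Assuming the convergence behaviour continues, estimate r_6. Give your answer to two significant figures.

First estimate the order: p ≈ ln(r_5/r_4) / ln(r_4/r_3) = ln(6.8366e-08/2.4671e-04)/ln(2.4671e-04/1.1828e-02) = ln(0.000277111)/ln(0.0208581) ≈ 2.1166.
Then r_6 ≈ r_5·(r_5/r_4)^p = 6.8366e-08·(0.000277111)^2.1166 = 6.8366e-08·2.95475e-08 ≈ 2.02e-15.

2.0e-15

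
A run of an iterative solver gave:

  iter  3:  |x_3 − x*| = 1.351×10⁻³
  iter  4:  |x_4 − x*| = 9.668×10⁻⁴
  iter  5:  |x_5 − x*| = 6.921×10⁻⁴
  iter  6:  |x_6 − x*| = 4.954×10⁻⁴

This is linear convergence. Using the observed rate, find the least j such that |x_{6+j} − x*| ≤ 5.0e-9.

Rate ρ ≈ |x_6 − x*|/|x_5 − x*| = 4.954×10⁻⁴/6.921×10⁻⁴ = 0.7158.
After j more steps, |x_{6+j} − x*| ≈ 4.954×10⁻⁴·ρ^j; need ρ^j ≤ 5.0e-9/4.954×10⁻⁴ = 1.00929e-05.
j ≥ ln(1.00929e-05)/ln(0.7158) = -11.5037/-0.33435 = 34.406.
So 35 more iterations are needed.

35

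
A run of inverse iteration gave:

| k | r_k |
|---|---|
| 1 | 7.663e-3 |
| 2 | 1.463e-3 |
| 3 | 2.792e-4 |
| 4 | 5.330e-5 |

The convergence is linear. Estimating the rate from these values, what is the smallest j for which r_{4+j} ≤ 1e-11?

10

Rate ρ ≈ r_4/r_3 = 5.330e-5/2.792e-4 = 0.1909.
After j more steps, r_{4+j} ≈ 5.330e-5·ρ^j; need ρ^j ≤ 1e-11/5.330e-5 = 1.87617e-07.
j ≥ ln(1.87617e-07)/ln(0.1909) = -15.4889/-1.65601 = 9.353.
So 10 more iterations are needed.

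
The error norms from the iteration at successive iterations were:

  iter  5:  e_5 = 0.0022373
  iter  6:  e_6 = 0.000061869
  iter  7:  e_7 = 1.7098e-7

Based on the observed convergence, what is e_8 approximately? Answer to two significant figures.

First estimate the order: p ≈ ln(e_7/e_6) / ln(e_6/e_5) = ln(1.7098e-7/0.000061869)/ln(0.000061869/0.0022373) = ln(0.00276358)/ln(0.0276534) ≈ 1.6419.
Then e_8 ≈ e_7·(e_7/e_6)^p = 1.7098e-7·(0.00276358)^1.6419 = 1.7098e-7·6.29728e-05 ≈ 1.077e-11.

1.1e-11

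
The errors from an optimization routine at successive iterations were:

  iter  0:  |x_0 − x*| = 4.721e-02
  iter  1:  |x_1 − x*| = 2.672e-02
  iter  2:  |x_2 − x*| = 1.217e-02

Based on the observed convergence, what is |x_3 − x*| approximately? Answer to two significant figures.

4.1e-3

First estimate the order: p ≈ ln(|x_2 − x*|/|x_1 − x*|) / ln(|x_1 − x*|/|x_0 − x*|) = ln(1.217e-02/2.672e-02)/ln(2.672e-02/4.721e-02) = ln(0.455464)/ln(0.565982) ≈ 1.3817.
Then |x_3 − x*| ≈ |x_2 − x*|·(|x_2 − x*|/|x_1 − x*|)^p = 1.217e-02·(0.455464)^1.3817 = 1.217e-02·0.337354 ≈ 0.004106.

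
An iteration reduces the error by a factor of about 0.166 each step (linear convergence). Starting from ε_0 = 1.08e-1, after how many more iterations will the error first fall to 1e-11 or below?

After k steps, ε_k ≈ 1.08e-1·0.166^k.
Need 0.166^k ≤ 1e-11/1.08e-1 = 9.25926e-11.
k ≥ ln(9.25926e-11)/ln(0.166) = -23.1028/-1.79577 = 12.865.
Smallest integer k = 13.

13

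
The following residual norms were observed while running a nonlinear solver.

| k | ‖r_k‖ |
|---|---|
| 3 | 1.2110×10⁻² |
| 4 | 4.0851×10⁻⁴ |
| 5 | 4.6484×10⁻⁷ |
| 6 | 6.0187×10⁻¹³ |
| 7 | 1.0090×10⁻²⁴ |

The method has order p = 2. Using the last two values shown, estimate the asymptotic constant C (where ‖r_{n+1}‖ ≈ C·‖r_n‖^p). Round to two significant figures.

2.8

C ≈ ‖r_7‖ / ‖r_6‖^2
  = 1.0090×10⁻²⁴ / (6.0187×10⁻¹³)^2
  = 1.0090×10⁻²⁴ / 3.62247e-25 ≈ 2.7854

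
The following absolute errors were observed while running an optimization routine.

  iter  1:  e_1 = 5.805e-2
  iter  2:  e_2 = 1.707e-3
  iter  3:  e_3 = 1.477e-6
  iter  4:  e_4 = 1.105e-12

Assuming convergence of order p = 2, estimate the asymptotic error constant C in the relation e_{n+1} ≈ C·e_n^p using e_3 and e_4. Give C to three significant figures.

C ≈ e_4 / e_3^2
  = 1.105e-12 / (1.477e-6)^2
  = 1.105e-12 / 2.18153e-12 ≈ 0.50653

0.507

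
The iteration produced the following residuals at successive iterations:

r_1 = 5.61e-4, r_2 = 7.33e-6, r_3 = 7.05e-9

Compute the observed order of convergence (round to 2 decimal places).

p ≈ ln(r_3/r_2) / ln(r_2/r_1)
  = ln(7.05e-9/7.33e-6) / ln(7.33e-6/5.61e-4)
  = ln(0.000961801) / ln(0.013066)
  = -6.94670 / -4.33774 ≈ 1.60146

1.60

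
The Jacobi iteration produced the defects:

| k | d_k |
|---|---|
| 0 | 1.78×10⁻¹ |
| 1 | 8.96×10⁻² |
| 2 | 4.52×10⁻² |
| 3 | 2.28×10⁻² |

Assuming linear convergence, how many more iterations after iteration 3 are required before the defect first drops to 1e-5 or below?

Rate ρ ≈ d_3/d_2 = 2.28×10⁻²/4.52×10⁻² = 0.5044.
After j more steps, d_{3+j} ≈ 2.28×10⁻²·ρ^j; need ρ^j ≤ 1e-5/2.28×10⁻² = 0.000438596.
j ≥ ln(0.000438596)/ln(0.5044) = -7.7319/-0.68439 = 11.298.
So 12 more iterations are needed.

12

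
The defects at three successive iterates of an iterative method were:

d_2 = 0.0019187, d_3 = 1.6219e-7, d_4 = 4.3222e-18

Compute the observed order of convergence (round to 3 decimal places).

2.596

p ≈ ln(d_4/d_3) / ln(d_3/d_2)
  = ln(4.3222e-18/1.6219e-7) / ln(1.6219e-7/0.0019187)
  = ln(2.6649e-11) / ln(8.45312e-05)
  = -24.348269 / -9.378390 ≈ 2.596210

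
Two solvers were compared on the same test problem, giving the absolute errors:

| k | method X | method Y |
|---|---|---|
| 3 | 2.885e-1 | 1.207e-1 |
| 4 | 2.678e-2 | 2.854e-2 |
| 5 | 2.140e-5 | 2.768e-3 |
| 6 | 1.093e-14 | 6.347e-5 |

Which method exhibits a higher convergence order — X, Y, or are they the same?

X

Method X: p ≈ ln(1.093e-14/2.140e-5)/ln(2.140e-5/2.678e-2) ≈ 3.00.
Method Y: p ≈ ln(6.347e-5/2.768e-3)/ln(2.768e-3/2.854e-2) ≈ 1.62.
Method X has the higher order (≈3.0 vs ≈1.6).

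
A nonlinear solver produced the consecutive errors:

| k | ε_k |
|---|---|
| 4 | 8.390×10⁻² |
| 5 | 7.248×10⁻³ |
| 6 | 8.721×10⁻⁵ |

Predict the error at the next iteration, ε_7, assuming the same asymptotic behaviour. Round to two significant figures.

3.0e-8

First estimate the order: p ≈ ln(ε_6/ε_5) / ln(ε_5/ε_4) = ln(8.721×10⁻⁵/7.248×10⁻³)/ln(7.248×10⁻³/8.390×10⁻²) = ln(0.0120323)/ln(0.0863886) ≈ 1.8050.
Then ε_7 ≈ ε_6·(ε_6/ε_5)^p = 8.721×10⁻⁵·(0.0120323)^1.8050 = 8.721×10⁻⁵·0.000342791 ≈ 2.989e-08.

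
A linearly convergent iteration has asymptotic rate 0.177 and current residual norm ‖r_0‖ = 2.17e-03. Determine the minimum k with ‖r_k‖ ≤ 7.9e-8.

After k steps, ‖r_k‖ ≈ 2.17e-03·0.177^k.
Need 0.177^k ≤ 7.9e-8/2.17e-03 = 3.64055e-05.
k ≥ ln(3.64055e-05)/ln(0.177) = -10.2208/-1.73161 = 5.902.
Smallest integer k = 6.

6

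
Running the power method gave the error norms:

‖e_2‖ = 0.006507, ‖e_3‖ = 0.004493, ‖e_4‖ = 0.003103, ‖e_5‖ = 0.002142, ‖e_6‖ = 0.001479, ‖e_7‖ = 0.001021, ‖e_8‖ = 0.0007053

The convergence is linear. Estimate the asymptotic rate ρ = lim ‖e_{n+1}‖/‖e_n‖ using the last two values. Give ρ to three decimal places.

0.691

ρ ≈ ‖e_8‖/‖e_7‖ = 0.0007053/0.001021 = 0.69079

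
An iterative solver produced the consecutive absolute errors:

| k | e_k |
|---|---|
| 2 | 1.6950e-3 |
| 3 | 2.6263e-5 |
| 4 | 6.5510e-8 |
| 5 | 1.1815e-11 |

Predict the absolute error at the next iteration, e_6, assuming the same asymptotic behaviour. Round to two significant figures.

4.9e-17

First estimate the order: p ≈ ln(e_5/e_4) / ln(e_4/e_3) = ln(1.1815e-11/6.5510e-8)/ln(6.5510e-8/2.6263e-5) = ln(0.000180354)/ln(0.00249438) ≈ 1.4383.
Then e_6 ≈ e_5·(e_5/e_4)^p = 1.1815e-11·(0.000180354)^1.4383 = 1.1815e-11·4.12274e-06 ≈ 4.871e-17.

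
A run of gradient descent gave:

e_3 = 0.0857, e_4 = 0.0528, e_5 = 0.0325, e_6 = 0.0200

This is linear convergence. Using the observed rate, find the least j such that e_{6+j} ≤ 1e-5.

Rate ρ ≈ e_6/e_5 = 0.0200/0.0325 = 0.6154.
After j more steps, e_{6+j} ≈ 0.0200·ρ^j; need ρ^j ≤ 1e-5/0.0200 = 0.0005.
j ≥ ln(0.0005)/ln(0.6154) = -7.6009/-0.48548 = 15.656.
So 16 more iterations are needed.

16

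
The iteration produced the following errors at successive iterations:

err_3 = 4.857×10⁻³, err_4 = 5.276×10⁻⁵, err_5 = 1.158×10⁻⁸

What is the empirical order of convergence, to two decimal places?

1.86

p ≈ ln(err_5/err_4) / ln(err_4/err_3)
  = ln(1.158×10⁻⁸/5.276×10⁻⁵) / ln(5.276×10⁻⁵/4.857×10⁻³)
  = ln(0.000219484) / ln(0.0108627)
  = -8.42423 / -4.52242 ≈ 1.86277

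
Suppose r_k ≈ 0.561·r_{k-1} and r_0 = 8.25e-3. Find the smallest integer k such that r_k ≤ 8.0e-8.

20

After k steps, r_k ≈ 8.25e-3·0.561^k.
Need 0.561^k ≤ 8.0e-8/8.25e-3 = 9.69697e-06.
k ≥ ln(9.69697e-06)/ln(0.561) = -11.5437/-0.57803 = 19.971.
Smallest integer k = 20.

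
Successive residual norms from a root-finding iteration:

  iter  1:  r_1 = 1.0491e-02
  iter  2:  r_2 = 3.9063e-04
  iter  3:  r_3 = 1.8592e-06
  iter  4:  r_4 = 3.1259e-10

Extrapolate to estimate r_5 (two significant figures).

2.3e-16

First estimate the order: p ≈ ln(r_4/r_3) / ln(r_3/r_2) = ln(3.1259e-10/1.8592e-06)/ln(1.8592e-06/3.9063e-04) = ln(0.000168131)/ln(0.00475949) ≈ 1.6252.
Then r_5 ≈ r_4·(r_4/r_3)^p = 3.1259e-10·(0.000168131)^1.6252 = 3.1259e-10·7.34383e-07 ≈ 2.296e-16.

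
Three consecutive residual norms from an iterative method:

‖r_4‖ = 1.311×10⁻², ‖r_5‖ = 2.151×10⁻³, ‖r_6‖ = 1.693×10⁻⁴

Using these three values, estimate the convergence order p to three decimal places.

p ≈ ln(‖r_6‖/‖r_5‖) / ln(‖r_5‖/‖r_4‖)
  = ln(1.693×10⁻⁴/2.151×10⁻³) / ln(2.151×10⁻³/1.311×10⁻²)
  = ln(0.0787076) / ln(0.164073)
  = -2.542016 / -1.807444 ≈ 1.406415

1.406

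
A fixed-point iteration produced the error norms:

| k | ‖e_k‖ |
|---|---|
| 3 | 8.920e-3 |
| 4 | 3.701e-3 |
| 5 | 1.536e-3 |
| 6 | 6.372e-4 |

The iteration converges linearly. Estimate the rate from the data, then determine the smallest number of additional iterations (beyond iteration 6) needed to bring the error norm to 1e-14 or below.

Rate ρ ≈ ‖e_6‖/‖e_5‖ = 6.372e-4/1.536e-3 = 0.4148.
After j more steps, ‖e_{6+j}‖ ≈ 6.372e-4·ρ^j; need ρ^j ≤ 1e-14/6.372e-4 = 1.56937e-11.
j ≥ ln(1.56937e-11)/ln(0.4148) = -24.8778/-0.87996 = 28.272.
So 29 more iterations are needed.

29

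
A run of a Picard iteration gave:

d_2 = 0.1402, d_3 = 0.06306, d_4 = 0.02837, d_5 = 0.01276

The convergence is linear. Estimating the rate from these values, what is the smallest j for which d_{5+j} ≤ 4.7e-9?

Rate ρ ≈ d_5/d_4 = 0.01276/0.02837 = 0.4498.
After j more steps, d_{5+j} ≈ 0.01276·ρ^j; need ρ^j ≤ 4.7e-9/0.01276 = 3.68339e-07.
j ≥ ln(3.68339e-07)/ln(0.4498) = -14.8143/-0.79895 = 18.542.
So 19 more iterations are needed.

19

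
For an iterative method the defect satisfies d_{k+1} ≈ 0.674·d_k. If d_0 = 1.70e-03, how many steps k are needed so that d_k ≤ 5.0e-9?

After k steps, d_k ≈ 1.70e-03·0.674^k.
Need 0.674^k ≤ 5.0e-9/1.70e-03 = 2.94118e-06.
k ≥ ln(2.94118e-06)/ln(0.674) = -12.7367/-0.39453 = 32.283.
Smallest integer k = 33.

33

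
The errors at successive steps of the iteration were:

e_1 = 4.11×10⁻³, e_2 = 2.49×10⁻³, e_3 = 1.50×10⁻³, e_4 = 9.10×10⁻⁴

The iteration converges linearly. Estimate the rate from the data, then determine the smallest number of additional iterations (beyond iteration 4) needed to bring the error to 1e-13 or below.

46

Rate ρ ≈ e_4/e_3 = 9.10×10⁻⁴/1.50×10⁻³ = 0.6067.
After j more steps, e_{4+j} ≈ 9.10×10⁻⁴·ρ^j; need ρ^j ≤ 1e-13/9.10×10⁻⁴ = 1.0989e-10.
j ≥ ln(1.0989e-10)/ln(0.6067) = -22.9315/-0.49972 = 45.889.
So 46 more iterations are needed.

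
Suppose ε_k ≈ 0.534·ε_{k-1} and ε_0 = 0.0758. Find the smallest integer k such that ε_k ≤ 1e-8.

After k steps, ε_k ≈ 0.0758·0.534^k.
Need 0.534^k ≤ 1e-8/0.0758 = 1.31926e-07.
k ≥ ln(1.31926e-07)/ln(0.534) = -15.8410/-0.62736 = 25.250.
Smallest integer k = 26.

26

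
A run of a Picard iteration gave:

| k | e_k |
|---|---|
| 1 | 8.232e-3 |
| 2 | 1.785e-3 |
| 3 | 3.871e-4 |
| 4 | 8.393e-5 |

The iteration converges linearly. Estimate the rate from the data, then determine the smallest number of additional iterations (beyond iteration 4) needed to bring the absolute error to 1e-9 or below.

8

Rate ρ ≈ e_4/e_3 = 8.393e-5/3.871e-4 = 0.2168.
After j more steps, e_{4+j} ≈ 8.393e-5·ρ^j; need ρ^j ≤ 1e-9/8.393e-5 = 1.19147e-05.
j ≥ ln(1.19147e-05)/ln(0.2168) = -11.3377/-1.52878 = 7.416.
So 8 more iterations are needed.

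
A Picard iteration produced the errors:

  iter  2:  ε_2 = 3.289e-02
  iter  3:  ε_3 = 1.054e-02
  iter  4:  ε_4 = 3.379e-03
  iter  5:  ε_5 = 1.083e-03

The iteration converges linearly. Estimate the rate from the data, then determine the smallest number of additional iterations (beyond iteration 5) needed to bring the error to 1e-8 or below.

Rate ρ ≈ ε_5/ε_4 = 1.083e-03/3.379e-03 = 0.3205.
After j more steps, ε_{5+j} ≈ 1.083e-03·ρ^j; need ρ^j ≤ 1e-8/1.083e-03 = 9.23361e-06.
j ≥ ln(9.23361e-06)/ln(0.3205) = -11.5927/-1.13787 = 10.188.
So 11 more iterations are needed.

11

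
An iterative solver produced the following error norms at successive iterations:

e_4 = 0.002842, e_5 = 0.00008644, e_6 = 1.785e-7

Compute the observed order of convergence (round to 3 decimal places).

1.770

p ≈ ln(e_6/e_5) / ln(e_5/e_4)
  = ln(1.785e-7/0.00008644) / ln(0.00008644/0.002842)
  = ln(0.00206502) / ln(0.0304152)
  = -6.182615 / -3.492813 ≈ 1.770096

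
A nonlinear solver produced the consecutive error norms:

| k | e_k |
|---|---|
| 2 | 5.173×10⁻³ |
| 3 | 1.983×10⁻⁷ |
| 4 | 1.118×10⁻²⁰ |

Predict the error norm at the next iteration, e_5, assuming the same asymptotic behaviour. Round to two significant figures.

First estimate the order: p ≈ ln(e_4/e_3) / ln(e_3/e_2) = ln(1.118×10⁻²⁰/1.983×10⁻⁷)/ln(1.983×10⁻⁷/5.173×10⁻³) = ln(5.63792e-14)/ln(3.83337e-05) ≈ 2.9999.
Then e_5 ≈ e_4·(e_4/e_3)^p = 1.118×10⁻²⁰·(5.63792e-14)^2.9999 = 1.118×10⁻²⁰·1.79755e-40 ≈ 2.01e-60.

2.0e-60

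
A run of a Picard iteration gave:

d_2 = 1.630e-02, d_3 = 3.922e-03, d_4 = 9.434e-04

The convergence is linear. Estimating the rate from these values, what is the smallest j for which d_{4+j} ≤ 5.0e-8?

7

Rate ρ ≈ d_4/d_3 = 9.434e-04/3.922e-03 = 0.2405.
After j more steps, d_{4+j} ≈ 9.434e-04·ρ^j; need ρ^j ≤ 5.0e-8/9.434e-04 = 5.29998e-05.
j ≥ ln(5.29998e-05)/ln(0.2405) = -9.8452/-1.42504 = 6.909.
So 7 more iterations are needed.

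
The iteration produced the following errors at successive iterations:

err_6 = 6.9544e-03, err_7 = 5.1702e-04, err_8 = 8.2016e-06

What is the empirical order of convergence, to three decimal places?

1.594

p ≈ ln(err_8/err_7) / ln(err_7/err_6)
  = ln(8.2016e-06/5.1702e-04) / ln(5.1702e-04/6.9544e-03)
  = ln(0.0158632) / ln(0.0743443)
  = -4.143753 / -2.599048 ≈ 1.594335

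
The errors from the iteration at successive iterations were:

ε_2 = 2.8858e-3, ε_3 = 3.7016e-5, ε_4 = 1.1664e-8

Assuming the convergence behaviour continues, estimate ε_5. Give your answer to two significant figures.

3.9e-15

First estimate the order: p ≈ ln(ε_4/ε_3) / ln(ε_3/ε_2) = ln(1.1664e-8/3.7016e-5)/ln(3.7016e-5/2.8858e-3) = ln(0.000315107)/ln(0.0128269) ≈ 1.8508.
Then ε_5 ≈ ε_4·(ε_4/ε_3)^p = 1.1664e-8·(0.000315107)^1.8508 = 1.1664e-8·3.30633e-07 ≈ 3.857e-15.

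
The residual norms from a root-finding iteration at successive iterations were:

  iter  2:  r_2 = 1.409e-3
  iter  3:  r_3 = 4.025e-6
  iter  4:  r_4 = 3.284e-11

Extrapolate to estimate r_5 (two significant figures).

2.2e-21

First estimate the order: p ≈ ln(r_4/r_3) / ln(r_3/r_2) = ln(3.284e-11/4.025e-6)/ln(4.025e-6/1.409e-3) = ln(8.15901e-06)/ln(0.00285664) ≈ 2.0000.
Then r_5 ≈ r_4·(r_4/r_3)^p = 3.284e-11·(8.15901e-06)^2.0000 = 3.284e-11·6.65694e-11 ≈ 2.186e-21.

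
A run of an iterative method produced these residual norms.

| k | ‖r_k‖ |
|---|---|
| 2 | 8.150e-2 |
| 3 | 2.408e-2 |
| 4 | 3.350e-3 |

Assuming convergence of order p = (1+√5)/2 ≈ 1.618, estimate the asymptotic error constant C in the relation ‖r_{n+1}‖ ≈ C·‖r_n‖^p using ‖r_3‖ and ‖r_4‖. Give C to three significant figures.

1.39

C ≈ ‖r_4‖ / ‖r_3‖^1.618
  = 3.350e-3 / (2.408e-2)^1.618
  = 3.350e-3 / 0.00240724 ≈ 1.3916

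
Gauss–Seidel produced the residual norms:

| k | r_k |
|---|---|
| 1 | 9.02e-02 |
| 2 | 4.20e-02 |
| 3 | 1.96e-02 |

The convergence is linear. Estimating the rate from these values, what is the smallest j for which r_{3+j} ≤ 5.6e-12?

Rate ρ ≈ r_3/r_2 = 1.96e-02/4.20e-02 = 0.4667.
After j more steps, r_{3+j} ≈ 1.96e-02·ρ^j; need ρ^j ≤ 5.6e-12/1.96e-02 = 2.85714e-10.
j ≥ ln(2.85714e-10)/ln(0.4667) = -21.9760/-0.76207 = 28.837.
So 29 more iterations are needed.

29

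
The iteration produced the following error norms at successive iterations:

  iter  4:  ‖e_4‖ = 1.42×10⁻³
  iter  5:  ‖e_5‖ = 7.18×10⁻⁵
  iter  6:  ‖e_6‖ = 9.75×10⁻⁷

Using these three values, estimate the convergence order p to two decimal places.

1.44

p ≈ ln(‖e_6‖/‖e_5‖) / ln(‖e_5‖/‖e_4‖)
  = ln(9.75×10⁻⁷/7.18×10⁻⁵) / ln(7.18×10⁻⁵/1.42×10⁻³)
  = ln(0.0135794) / ln(0.0505634)
  = -4.29920 / -2.98453 ≈ 1.44049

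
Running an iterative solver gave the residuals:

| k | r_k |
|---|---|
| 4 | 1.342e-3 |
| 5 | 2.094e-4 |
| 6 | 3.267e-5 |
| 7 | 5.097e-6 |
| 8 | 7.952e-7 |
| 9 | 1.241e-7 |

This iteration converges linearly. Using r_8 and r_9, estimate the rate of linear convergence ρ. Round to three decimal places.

ρ ≈ r_9/r_8 = 1.241e-7/7.952e-7 = 0.15606

0.156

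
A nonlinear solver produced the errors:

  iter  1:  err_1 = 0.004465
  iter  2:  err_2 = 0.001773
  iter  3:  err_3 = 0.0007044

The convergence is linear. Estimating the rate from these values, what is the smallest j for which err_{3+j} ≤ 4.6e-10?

16

Rate ρ ≈ err_3/err_2 = 0.0007044/0.001773 = 0.3973.
After j more steps, err_{3+j} ≈ 0.0007044·ρ^j; need ρ^j ≤ 4.6e-10/0.0007044 = 6.53038e-07.
j ≥ ln(6.53038e-07)/ln(0.3973) = -14.2416/-0.92306 = 15.429.
So 16 more iterations are needed.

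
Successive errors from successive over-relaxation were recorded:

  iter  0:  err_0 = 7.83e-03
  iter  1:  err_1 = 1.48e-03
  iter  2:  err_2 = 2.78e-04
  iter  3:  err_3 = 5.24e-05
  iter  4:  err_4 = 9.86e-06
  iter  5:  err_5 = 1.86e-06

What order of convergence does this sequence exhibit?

Consecutive ratios: err_5/err_4 = 1.86e-06/9.86e-06 = 0.188641, err_4/err_3 = 9.86e-06/5.24e-05 = 0.188168.
p ≈ ln(0.188641)/ln(0.188168) = -1.6679/-1.6704 ≈ 1.00.
So the convergence is linear (order 1).

1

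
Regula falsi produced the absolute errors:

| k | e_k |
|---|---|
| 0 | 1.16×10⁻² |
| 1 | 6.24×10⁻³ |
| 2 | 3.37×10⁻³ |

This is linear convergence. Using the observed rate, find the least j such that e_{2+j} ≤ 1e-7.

17

Rate ρ ≈ e_2/e_1 = 3.37×10⁻³/6.24×10⁻³ = 0.5401.
After j more steps, e_{2+j} ≈ 3.37×10⁻³·ρ^j; need ρ^j ≤ 1e-7/3.37×10⁻³ = 2.96736e-05.
j ≥ ln(2.96736e-05)/ln(0.5401) = -10.4253/-0.61600 = 16.924.
So 17 more iterations are needed.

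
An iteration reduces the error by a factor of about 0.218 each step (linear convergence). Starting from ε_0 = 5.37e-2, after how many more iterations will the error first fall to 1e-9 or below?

After k steps, ε_k ≈ 5.37e-2·0.218^k.
Need 0.218^k ≤ 1e-9/5.37e-2 = 1.8622e-08.
k ≥ ln(1.8622e-08)/ln(0.218) = -17.7989/-1.52326 = 11.685.
Smallest integer k = 12.

12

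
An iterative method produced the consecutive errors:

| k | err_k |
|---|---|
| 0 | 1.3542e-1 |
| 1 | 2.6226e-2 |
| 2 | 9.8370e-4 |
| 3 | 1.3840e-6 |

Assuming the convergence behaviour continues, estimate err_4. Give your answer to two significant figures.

First estimate the order: p ≈ ln(err_3/err_2) / ln(err_2/err_1) = ln(1.3840e-6/9.8370e-4)/ln(9.8370e-4/2.6226e-2) = ln(0.00140693)/ln(0.0375086) ≈ 2.0000.
Then err_4 ≈ err_3·(err_3/err_2)^p = 1.3840e-6·(0.00140693)^2.0000 = 1.3840e-6·1.97945e-06 ≈ 2.74e-12.

2.7e-12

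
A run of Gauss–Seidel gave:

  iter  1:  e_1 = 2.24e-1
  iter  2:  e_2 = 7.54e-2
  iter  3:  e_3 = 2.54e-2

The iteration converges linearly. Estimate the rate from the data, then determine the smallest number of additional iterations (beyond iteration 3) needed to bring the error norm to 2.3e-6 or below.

Rate ρ ≈ e_3/e_2 = 2.54e-2/7.54e-2 = 0.3369.
After j more steps, e_{3+j} ≈ 2.54e-2·ρ^j; need ρ^j ≤ 2.3e-6/2.54e-2 = 9.05512e-05.
j ≥ ln(9.05512e-05)/ln(0.3369) = -9.3096/-1.08797 = 8.557.
So 9 more iterations are needed.

9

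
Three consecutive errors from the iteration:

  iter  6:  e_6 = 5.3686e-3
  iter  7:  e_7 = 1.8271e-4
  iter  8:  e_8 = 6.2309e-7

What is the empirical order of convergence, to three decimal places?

p ≈ ln(e_8/e_7) / ln(e_7/e_6)
  = ln(6.2309e-7/1.8271e-4) / ln(1.8271e-4/5.3686e-3)
  = ln(0.00341027) / ln(0.0340331)
  = -5.680964 / -3.380422 ≈ 1.680549

1.681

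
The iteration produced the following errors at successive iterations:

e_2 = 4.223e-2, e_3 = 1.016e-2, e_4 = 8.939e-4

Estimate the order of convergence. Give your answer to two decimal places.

p ≈ ln(e_4/e_3) / ln(e_3/e_2)
  = ln(8.939e-4/1.016e-2) / ln(1.016e-2/4.223e-2)
  = ln(0.0879823) / ln(0.240587)
  = -2.43062 / -1.42467 ≈ 1.70609

1.71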